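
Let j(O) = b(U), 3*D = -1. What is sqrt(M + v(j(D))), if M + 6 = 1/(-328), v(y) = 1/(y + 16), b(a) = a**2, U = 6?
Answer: 27*I*sqrt(37310)/2132 ≈ 2.4462*I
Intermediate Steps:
D = -1/3 (D = (1/3)*(-1) = -1/3 ≈ -0.33333)
j(O) = 36 (j(O) = 6**2 = 36)
v(y) = 1/(16 + y)
M = -1969/328 (M = -6 + 1/(-328) = -6 - 1/328 = -1969/328 ≈ -6.0031)
sqrt(M + v(j(D))) = sqrt(-1969/328 + 1/(16 + 36)) = sqrt(-1969/328 + 1/52) = sqrt(-25515/4264) = 27*I*sqrt(37310)/2132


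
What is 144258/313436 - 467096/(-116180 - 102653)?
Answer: 88986556385/34295070094 ≈ 2.5947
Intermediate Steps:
144258/313436 - 467096/(-116180 - 102653) = 144258*(1/313436) - 467096/(-218833) = 72129/156718 - 467096*(-1/218833) = 72129/156718 + 467096/218833 = 88986556385/34295070094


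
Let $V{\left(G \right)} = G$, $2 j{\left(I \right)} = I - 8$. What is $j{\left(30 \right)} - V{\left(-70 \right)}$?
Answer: $81$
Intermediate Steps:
$j{\left(I \right)} = -4 + \frac{I}{2}$ ($j{\left(I \right)} = \frac{I - 8}{2} = \frac{-8 + I}{2} = -4 + \frac{I}{2}$)
$j{\left(30 \right)} - V{\left(-70 \right)} = \left(-4 + \frac{1}{2} \cdot 30\right) - -70 = \left(-4 + 15\right) + 70 = 11 + 70 = 81$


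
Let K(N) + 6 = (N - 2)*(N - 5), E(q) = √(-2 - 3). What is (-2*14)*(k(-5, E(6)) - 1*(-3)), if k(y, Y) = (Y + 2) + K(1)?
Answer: -84 - 28*I*√5 ≈ -84.0 - 62.61*I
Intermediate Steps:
E(q) = I*√5 (E(q) = √(-5) = I*√5)
K(N) = -6 + (-5 + N)*(-2 + N) (K(N) = -6 + (N - 2)*(N - 5) = -6 + (-2 + N)*(-5 + N) = -6 + (-5 + N)*(-2 + N))
k(y, Y) = Y (k(y, Y) = (Y + 2) + (4 + 1² - 7*1) = (2 + Y) + (4 + 1 - 7) = (2 + Y) - 2 = Y)
(-2*14)*(k(-5, E(6)) - 1*(-3)) = (-2*14)*(I*√5 - 1*(-3)) = -28*(I*√5 + 3) = -28*(3 + I*√5) = -84 - 28*I*√5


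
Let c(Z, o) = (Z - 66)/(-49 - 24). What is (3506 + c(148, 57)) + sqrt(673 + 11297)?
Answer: 255856/73 + 3*sqrt(1330) ≈ 3614.3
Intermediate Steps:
c(Z, o) = 66/73 - Z/73 (c(Z, o) = (-66 + Z)/(-73) = (-66 + Z)*(-1/73) = 66/73 - Z/73)
(3506 + c(148, 57)) + sqrt(673 + 11297) = (3506 + (66/73 - 1/73*148)) + sqrt(673 + 11297) = (3506 + (66/73 - 148/73)) + sqrt(11970) = (3506 - 82/73) + 3*sqrt(1330) = 255856/73 + 3*sqrt(1330)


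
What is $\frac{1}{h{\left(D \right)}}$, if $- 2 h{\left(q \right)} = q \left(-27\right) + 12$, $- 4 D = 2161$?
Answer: $- \frac{8}{58395} \approx -0.000137$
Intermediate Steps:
$D = - \frac{2161}{4}$ ($D = \left(- \frac{1}{4}\right) 2161 = - \frac{2161}{4} \approx -540.25$)
$h{\left(q \right)} = -6 + \frac{27 q}{2}$ ($h{\left(q \right)} = - \frac{q \left(-27\right) + 12}{2} = - \frac{- 27 q + 12}{2} = - \frac{12 - 27 q}{2} = -6 + \frac{27 q}{2}$)
$\frac{1}{h{\left(D \right)}} = \frac{1}{-6 + \frac{27}{2} \left(- \frac{2161}{4}\right)} = \frac{1}{-6 - \frac{58347}{8}} = \frac{1}{- \frac{58395}{8}} = - \frac{8}{58395}$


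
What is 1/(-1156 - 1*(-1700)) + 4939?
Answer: 2686817/544 ≈ 4939.0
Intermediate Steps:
1/(-1156 - 1*(-1700)) + 4939 = 1/(-1156 + 1700) + 4939 = 1/544 + 4939 = 2686817/544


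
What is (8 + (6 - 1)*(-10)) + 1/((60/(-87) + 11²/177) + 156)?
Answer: -33624981/800717 ≈ -41.994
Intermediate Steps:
(8 + (6 - 1)*(-10)) + 1/((60/(-87) + 11²/177) + 156) = (8 + 5*(-10)) + 1/((60*(-1/87) + 121*(1/177)) + 156) = (8 - 50) + 1/((-20/29 + 121/177) + 156) = -42 + 1/(-31/5133 + 156) = -42 + 1/(800717/5133) = -42 + 5133/800717 = -33624981/800717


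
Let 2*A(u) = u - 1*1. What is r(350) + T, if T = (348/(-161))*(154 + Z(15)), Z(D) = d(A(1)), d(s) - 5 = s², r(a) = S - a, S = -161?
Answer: -137603/161 ≈ -854.68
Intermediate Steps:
A(u) = -½ + u/2 (A(u) = (u - 1*1)/2 = (u - 1)/2 = (-1 + u)/2 = -½ + u/2)
r(a) = -161 - a
d(s) = 5 + s²
Z(D) = 5 (Z(D) = 5 + (-½ + (½)*1)² = 5 + (-½ + ½)² = 5 + 0² = 5 + 0 = 5)
T = -55332/161 (T = (348/(-161))*(154 + 5) = (348*(-1/161))*159 = -348/161*159 = -55332/161 ≈ -343.68)
r(350) + T = (-161 - 1*350) - 55332/161 = (-161 - 350) - 55332/161 = -511 - 55332/161 = -137603/161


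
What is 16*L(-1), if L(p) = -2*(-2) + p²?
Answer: 80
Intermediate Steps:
L(p) = 4 + p²
16*L(-1) = 16*(4 + (-1)²) = 16*(4 + 1) = 16*5 = 80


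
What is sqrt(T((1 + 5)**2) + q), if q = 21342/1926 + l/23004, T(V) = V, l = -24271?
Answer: sqrt(860660232739)/136746 ≈ 6.7842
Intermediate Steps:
q = 24678079/2461428 (q = 21342/1926 - 24271/23004 = 21342*(1/1926) - 24271*1/23004 = 3557/321 - 24271/23004 = 24678079/2461428 ≈ 10.026)
sqrt(T((1 + 5)**2) + q) = sqrt((1 + 5)**2 + 24678079/2461428) = sqrt(6**2 + 24678079/2461428) = sqrt(36 + 24678079/2461428) = sqrt(113289487/2461428) = sqrt(860660232739)/136746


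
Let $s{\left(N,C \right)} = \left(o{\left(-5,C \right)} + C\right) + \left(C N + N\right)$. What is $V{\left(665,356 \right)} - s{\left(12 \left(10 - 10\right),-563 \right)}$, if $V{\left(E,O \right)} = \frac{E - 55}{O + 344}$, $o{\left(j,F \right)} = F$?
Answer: $\frac{78881}{70} \approx 1126.9$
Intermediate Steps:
$s{\left(N,C \right)} = N + 2 C + C N$ ($s{\left(N,C \right)} = \left(C + C\right) + \left(C N + N\right) = 2 C + \left(N + C N\right) = N + 2 C + C N$)
$V{\left(E,O \right)} = \frac{-55 + E}{344 + O}$
$V{\left(665,356 \right)} - s{\left(12 \left(10 - 10\right),-563 \right)} = \frac{-55 + 665}{344 + 356} - \left(12 \left(10 - 10\right) + 2 \left(-563\right) - 563 \cdot 12 \left(10 - 10\right)\right) = \frac{1}{700} \cdot 610 - \left(12 \cdot 0 - 1126 - 563 \cdot 12 \cdot 0\right) = \frac{1}{700} \cdot 610 - \left(0 - 1126 - 0\right) = \frac{61}{70} - \left(0 - 1126 + 0\right) = \frac{61}{70} - -1126 = \frac{61}{70} + 1126 = \frac{78881}{70}$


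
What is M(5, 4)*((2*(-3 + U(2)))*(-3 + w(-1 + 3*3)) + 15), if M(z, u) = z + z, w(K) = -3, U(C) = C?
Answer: 270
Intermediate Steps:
M(z, u) = 2*z
M(5, 4)*((2*(-3 + U(2)))*(-3 + w(-1 + 3*3)) + 15) = (2*5)*((2*(-3 + 2))*(-3 - 3) + 15) = 10*((2*(-1))*(-6) + 15) = 10*(-2*(-6) + 15) = 10*(12 + 15) = 10*27 = 270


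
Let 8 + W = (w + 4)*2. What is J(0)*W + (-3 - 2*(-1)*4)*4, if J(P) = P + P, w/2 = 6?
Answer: 20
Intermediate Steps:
w = 12 (w = 2*6 = 12)
W = 24 (W = -8 + (12 + 4)*2 = -8 + 16*2 = -8 + 32 = 24)
J(P) = 2*P
J(0)*W + (-3 - 2*(-1)*4)*4 = (2*0)*24 + (-3 - 2*(-1)*4)*4 = 0*24 + (-3 + 2*4)*4 = 0 + (-3 + 8)*4 = 0 + 5*4 = 0 + 20 = 20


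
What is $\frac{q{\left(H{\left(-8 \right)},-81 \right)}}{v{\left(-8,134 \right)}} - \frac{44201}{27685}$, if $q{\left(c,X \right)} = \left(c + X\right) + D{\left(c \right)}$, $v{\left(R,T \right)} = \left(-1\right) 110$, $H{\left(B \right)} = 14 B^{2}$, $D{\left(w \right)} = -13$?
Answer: $- \frac{2706548}{304535} \approx -8.8875$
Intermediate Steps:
$v{\left(R,T \right)} = -110$
$q{\left(c,X \right)} = -13 + X + c$ ($q{\left(c,X \right)} = \left(c + X\right) - 13 = \left(X + c\right) - 13 = -13 + X + c$)
$\frac{q{\left(H{\left(-8 \right)},-81 \right)}}{v{\left(-8,134 \right)}} - \frac{44201}{27685} = \frac{-13 - 81 + 14 \left(-8\right)^{2}}{-110} - \frac{44201}{27685} = \left(-13 - 81 + 14 \cdot 64\right) \left(- \frac{1}{110}\right) - \frac{44201}{27685} = \left(-13 - 81 + 896\right) \left(- \frac{1}{110}\right) - \frac{44201}{27685} = 802 \left(- \frac{1}{110}\right) - \frac{44201}{27685} = - \frac{401}{55} - \frac{44201}{27685} = - \frac{2706548}{304535}$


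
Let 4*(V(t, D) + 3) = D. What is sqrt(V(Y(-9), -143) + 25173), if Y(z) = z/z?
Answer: sqrt(100537)/2 ≈ 158.54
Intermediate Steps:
Y(z) = 1
V(t, D) = -3 + D/4
sqrt(V(Y(-9), -143) + 25173) = sqrt((-3 + (1/4)*(-143)) + 25173) = sqrt((-3 - 143/4) + 25173) = sqrt(-155/4 + 25173) = sqrt(100537/4) = sqrt(100537)/2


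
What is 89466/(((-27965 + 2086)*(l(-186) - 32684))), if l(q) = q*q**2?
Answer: 44733/83686733830 ≈ 5.3453e-7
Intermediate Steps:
l(q) = q**3
89466/(((-27965 + 2086)*(l(-186) - 32684))) = 89466/(((-27965 + 2086)*((-186)**3 - 32684))) = 89466/((-25879*(-6434856 - 32684))) = 89466/((-25879*(-6467540))) = 89466/167373467660 = 89466*(1/167373467660) = 44733/83686733830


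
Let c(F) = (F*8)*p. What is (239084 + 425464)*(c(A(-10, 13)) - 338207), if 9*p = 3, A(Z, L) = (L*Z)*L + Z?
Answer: -227767403036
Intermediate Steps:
A(Z, L) = Z + Z*L² (A(Z, L) = Z*L² + Z = Z + Z*L²)
p = ⅓ (p = (⅑)*3 = ⅓ ≈ 0.33333)
c(F) = 8*F/3 (c(F) = (F*8)*(⅓) = (8*F)*(⅓) = 8*F/3)
(239084 + 425464)*(c(A(-10, 13)) - 338207) = (239084 + 425464)*(8*(-10*(1 + 13²))/3 - 338207) = 664548*(8*(-10*(1 + 169))/3 - 338207) = 664548*(8*(-10*170)/3 - 338207) = 664548*((8/3)*(-1700) - 338207) = 664548*(-13600/3 - 338207) = 664548*(-1028221/3) = -227767403036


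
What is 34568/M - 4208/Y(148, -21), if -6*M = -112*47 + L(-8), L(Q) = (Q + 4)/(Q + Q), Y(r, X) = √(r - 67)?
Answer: -81132752/189495 ≈ -428.15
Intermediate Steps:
Y(r, X) = √(-67 + r)
L(Q) = (4 + Q)/(2*Q) (L(Q) = (4 + Q)/((2*Q)) = (4 + Q)*(1/(2*Q)) = (4 + Q)/(2*Q))
M = 21055/24 (M = -(-112*47 + (½)*(4 - 8)/(-8))/6 = -(-5264 + (½)*(-⅛)*(-4))/6 = -(-5264 + ¼)/6 = -⅙*(-21055/4) = 21055/24 ≈ 877.29)
34568/M - 4208/Y(148, -21) = 34568/(21055/24) - 4208/√(-67 + 148) = 34568*(24/21055) - 4208/(√81) = 829632/21055 - 4208/9 = -81132752/189495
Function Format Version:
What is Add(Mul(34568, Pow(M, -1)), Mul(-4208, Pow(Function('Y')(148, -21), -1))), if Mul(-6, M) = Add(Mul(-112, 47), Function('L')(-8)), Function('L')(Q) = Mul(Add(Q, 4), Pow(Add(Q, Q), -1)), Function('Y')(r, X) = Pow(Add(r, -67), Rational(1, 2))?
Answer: Rational(-81132752, 189495) ≈ -428.15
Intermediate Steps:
Function('Y')(r, X) = Pow(Add(-67, r), Rational(1, 2))
Function('L')(Q) = Mul(Rational(1, 2), Pow(Q, -1), Add(4, Q)) (Function('L')(Q) = Mul(Add(4, Q), Pow(Mul(2, Q), -1)) = Mul(Add(4, Q), Mul(Rational(1, 2), Pow(Q, -1))) = Mul(Rational(1, 2), Pow(Q, -1), Add(4, Q)))
M = Rational(21055, 24) (M = Mul(Rational(-1, 6), Add(Mul(-112, 47), Mul(Rational(1, 2), Pow(-8, -1), Add(4, -8)))) = Mul(Rational(-1, 6), Add(-5264, Mul(Rational(1, 2), Rational(-1, 8), -4))) = Mul(Rational(-1, 6), Add(-5264, Rational(1, 4))) = Mul(Rational(-1, 6), Rational(-21055, 4)) = Rational(21055, 24) ≈ 877.29)
Add(Mul(34568, Pow(M, -1)), Mul(-4208, Pow(Function('Y')(148, -21), -1))) = Add(Mul(34568, Pow(Rational(21055, 24), -1)), Mul(-4208, Pow(Pow(Add(-67, 148), Rational(1, 2)), -1))) = Add(Mul(34568, Rational(24, 21055)), Mul(-4208, Pow(Pow(81, Rational(1, 2)), -1))) = Add(Rational(829632, 21055), Mul(-4208, Pow(9, -1))) = Add(Rational(829632, 21055), Mul(-4208, Rational(1, 9))) = Add(Rational(829632, 21055), Rational(-4208, 9)) = Rational(-81132752, 189495)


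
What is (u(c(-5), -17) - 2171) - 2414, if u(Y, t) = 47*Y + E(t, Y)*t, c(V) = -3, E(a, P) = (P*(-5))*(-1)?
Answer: -4471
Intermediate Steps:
E(a, P) = 5*P (E(a, P) = -5*P*(-1) = 5*P)
u(Y, t) = 47*Y + 5*Y*t (u(Y, t) = 47*Y + (5*Y)*t = 47*Y + 5*Y*t)
(u(c(-5), -17) - 2171) - 2414 = (-3*(47 + 5*(-17)) - 2171) - 2414 = (-3*(47 - 85) - 2171) - 2414 = (-3*(-38) - 2171) - 2414 = (114 - 2171) - 2414 = -2057 - 2414 = -4471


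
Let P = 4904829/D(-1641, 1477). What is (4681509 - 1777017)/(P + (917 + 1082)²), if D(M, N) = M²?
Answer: 434525073414/597820004095 ≈ 0.72685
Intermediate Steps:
P = 544981/299209 (P = 4904829/((-1641)²) = 4904829/2692881 = 4904829*(1/2692881) = 544981/299209 ≈ 1.8214)
(4681509 - 1777017)/(P + (917 + 1082)²) = (4681509 - 1777017)/(544981/299209 + (917 + 1082)²) = 2904492/(544981/299209 + 1999²) = 2904492/(544981/299209 + 3996001) = 2904492/(1195640008190/299209) = 2904492*(299209/1195640008190) = 434525073414/597820004095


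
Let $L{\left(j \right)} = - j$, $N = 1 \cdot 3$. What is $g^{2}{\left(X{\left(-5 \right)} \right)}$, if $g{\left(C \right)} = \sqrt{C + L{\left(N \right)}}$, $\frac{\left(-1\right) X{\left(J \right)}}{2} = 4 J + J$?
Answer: $47$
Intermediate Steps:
$N = 3$
$X{\left(J \right)} = - 10 J$ ($X{\left(J \right)} = - 2 \left(4 J + J\right) = - 2 \cdot 5 J = - 10 J$)
$g{\left(C \right)} = \sqrt{-3 + C}$ ($g{\left(C \right)} = \sqrt{C - 3} = \sqrt{-3 + C}$)
$g^{2}{\left(X{\left(-5 \right)} \right)} = \left(\sqrt{-3 - -50}\right)^{2} = \left(\sqrt{-3 + 50}\right)^{2} = \left(\sqrt{47}\right)^{2} = 47$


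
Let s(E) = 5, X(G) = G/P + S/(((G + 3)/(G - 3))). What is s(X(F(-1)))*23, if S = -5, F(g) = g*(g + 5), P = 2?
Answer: 115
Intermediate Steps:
F(g) = g*(5 + g)
X(G) = G/2 - 5*(-3 + G)/(3 + G) (X(G) = G/2 - 5*(G - 3)/(G + 3) = G*(1/2) - 5*(-3 + G)/(3 + G) = G/2 - 5*(-3 + G)/(3 + G))
s(X(F(-1)))*23 = 5*23 = 115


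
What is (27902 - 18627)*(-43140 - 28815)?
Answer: -667382625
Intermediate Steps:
(27902 - 18627)*(-43140 - 28815) = 9275*(-71955) = -667382625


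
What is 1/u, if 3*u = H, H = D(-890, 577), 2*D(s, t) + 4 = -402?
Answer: -3/203 ≈ -0.014778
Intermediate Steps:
D(s, t) = -203 (D(s, t) = -2 + (1/2)*(-402) = -2 - 201 = -203)
H = -203
u = -203/3 (u = (1/3)*(-203) = -203/3 ≈ -67.667)
1/u = 1/(-203/3) = -3/203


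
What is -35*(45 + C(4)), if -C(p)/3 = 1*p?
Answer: -1155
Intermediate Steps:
C(p) = -3*p
-35*(45 + C(4)) = -35*(45 - 3*4) = -35*(45 - 12) = -35*33 = -1155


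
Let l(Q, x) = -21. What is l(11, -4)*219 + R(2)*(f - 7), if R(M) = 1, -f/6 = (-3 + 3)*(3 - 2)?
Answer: -4606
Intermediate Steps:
f = 0 (f = -6*(-3 + 3)*(3 - 2) = -0 = -6*0 = 0)
l(11, -4)*219 + R(2)*(f - 7) = -21*219 + 1*(0 - 7) = -4599 + 1*(-7) = -4599 - 7 = -4606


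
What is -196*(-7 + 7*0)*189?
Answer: 259308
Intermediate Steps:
-196*(-7 + 7*0)*189 = -196*(-7 + 0)*189 = -196*(-7)*189 = 1372*189 = 259308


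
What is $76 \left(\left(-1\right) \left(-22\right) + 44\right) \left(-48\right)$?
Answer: $-240768$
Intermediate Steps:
$76 \left(\left(-1\right) \left(-22\right) + 44\right) \left(-48\right) = 76 \left(22 + 44\right) \left(-48\right) = 76 \cdot 66 \left(-48\right) = 76 \left(-3168\right) = -240768$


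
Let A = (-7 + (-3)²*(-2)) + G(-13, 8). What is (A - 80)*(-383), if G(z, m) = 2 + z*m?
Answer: 79281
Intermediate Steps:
G(z, m) = 2 + m*z
A = -127 (A = (-7 + (-3)²*(-2)) + (2 + 8*(-13)) = (-7 + 9*(-2)) + (2 - 104) = (-7 - 18) - 102 = -25 - 102 = -127)
(A - 80)*(-383) = (-127 - 80)*(-383) = -207*(-383) = 79281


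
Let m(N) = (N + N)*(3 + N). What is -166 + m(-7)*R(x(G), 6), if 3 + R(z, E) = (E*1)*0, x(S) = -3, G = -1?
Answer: -334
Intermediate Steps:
m(N) = 2*N*(3 + N) (m(N) = (2*N)*(3 + N) = 2*N*(3 + N))
R(z, E) = -3 (R(z, E) = -3 + (E*1)*0 = -3 + E*0 = -3 + 0 = -3)
-166 + m(-7)*R(x(G), 6) = -166 + (2*(-7)*(3 - 7))*(-3) = -166 + (2*(-7)*(-4))*(-3) = -166 + 56*(-3) = -166 - 168 = -334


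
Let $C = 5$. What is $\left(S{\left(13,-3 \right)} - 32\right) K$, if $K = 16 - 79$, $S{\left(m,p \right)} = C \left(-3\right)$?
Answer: $2961$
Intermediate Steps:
$S{\left(m,p \right)} = -15$ ($S{\left(m,p \right)} = 5 \left(-3\right) = -15$)
$K = -63$
$\left(S{\left(13,-3 \right)} - 32\right) K = \left(-15 - 32\right) \left(-63\right) = \left(-47\right) \left(-63\right) = 2961$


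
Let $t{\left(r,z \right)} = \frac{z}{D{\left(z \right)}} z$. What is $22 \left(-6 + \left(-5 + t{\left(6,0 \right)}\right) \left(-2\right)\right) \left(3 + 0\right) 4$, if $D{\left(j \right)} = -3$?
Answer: $1056$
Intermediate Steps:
$t{\left(r,z \right)} = - \frac{z^{2}}{3}$ ($t{\left(r,z \right)} = \frac{z}{-3} z = z \left(- \frac{1}{3}\right) z = - \frac{z}{3} z = - \frac{z^{2}}{3}$)
$22 \left(-6 + \left(-5 + t{\left(6,0 \right)}\right) \left(-2\right)\right) \left(3 + 0\right) 4 = 22 \left(-6 + \left(-5 - \frac{0^{2}}{3}\right) \left(-2\right)\right) \left(3 + 0\right) 4 = 22 \left(-6 + \left(-5 - 0\right) \left(-2\right)\right) 3 \cdot 4 = 22 \left(-6 + \left(-5 + 0\right) \left(-2\right)\right) 12 = 22 \left(-6 - -10\right) 12 = 22 \left(-6 + 10\right) 12 = 22 \cdot 4 \cdot 12 = 22 \cdot 48 = 1056$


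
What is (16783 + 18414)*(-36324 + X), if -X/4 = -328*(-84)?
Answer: -5157486804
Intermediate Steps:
X = -110208 (X = -(-1312)*(-84) = -4*27552 = -110208)
(16783 + 18414)*(-36324 + X) = (16783 + 18414)*(-36324 - 110208) = 35197*(-146532) = -5157486804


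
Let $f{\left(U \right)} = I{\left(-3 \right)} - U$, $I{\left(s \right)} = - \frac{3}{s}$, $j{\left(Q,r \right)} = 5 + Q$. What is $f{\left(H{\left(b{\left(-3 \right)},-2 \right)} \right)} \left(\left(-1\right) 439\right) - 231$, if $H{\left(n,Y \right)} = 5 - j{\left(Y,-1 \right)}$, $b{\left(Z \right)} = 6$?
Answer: $208$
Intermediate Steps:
$H{\left(n,Y \right)} = - Y$ ($H{\left(n,Y \right)} = 5 - \left(5 + Y\right) = - Y$)
$f{\left(U \right)} = 1 - U$ ($f{\left(U \right)} = - \frac{3}{-3} - U = \left(-3\right) \left(- \frac{1}{3}\right) - U = 1 - U$)
$f{\left(H{\left(b{\left(-3 \right)},-2 \right)} \right)} \left(\left(-1\right) 439\right) - 231 = \left(1 - \left(-1\right) \left(-2\right)\right) \left(\left(-1\right) 439\right) - 231 = \left(1 - 2\right) \left(-439\right) - 231 = \left(-1\right) \left(-439\right) - 231 = 439 - 231 = 208$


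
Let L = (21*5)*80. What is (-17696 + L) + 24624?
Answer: 15328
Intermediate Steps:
L = 8400 (L = 105*80 = 8400)
(-17696 + L) + 24624 = (-17696 + 8400) + 24624 = -9296 + 24624 = 15328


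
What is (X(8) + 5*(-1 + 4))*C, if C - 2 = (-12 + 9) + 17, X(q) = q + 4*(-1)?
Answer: 304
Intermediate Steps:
X(q) = -4 + q (X(q) = q - 4 = -4 + q)
C = 16 (C = 2 + ((-12 + 9) + 17) = 2 + (-3 + 17) = 2 + 14 = 16)
(X(8) + 5*(-1 + 4))*C = ((-4 + 8) + 5*(-1 + 4))*16 = (4 + 5*3)*16 = (4 + 15)*16 = 19*16 = 304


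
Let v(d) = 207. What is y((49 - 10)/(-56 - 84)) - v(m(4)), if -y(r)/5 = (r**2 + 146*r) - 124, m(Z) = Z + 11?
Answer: 2414599/3920 ≈ 615.97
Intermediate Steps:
m(Z) = 11 + Z
y(r) = 620 - 730*r - 5*r**2 (y(r) = -5*((r**2 + 146*r) - 124) = -5*(-124 + r**2 + 146*r) = 620 - 730*r - 5*r**2)
y((49 - 10)/(-56 - 84)) - v(m(4)) = (620 - 730*(49 - 10)/(-56 - 84) - 5*(49 - 10)**2/(-56 - 84)**2) - 1*207 = (620 - 28470/(-140) - 5*(39/(-140))**2) - 207 = (620 - 28470*(-1)/140 - 5*(39*(-1/140))**2) - 207 = (620 - 730*(-39/140) - 5*(-39/140)**2) - 207 = (620 + 2847/14 - 5*1521/19600) - 207 = (620 + 2847/14 - 1521/3920) - 207 = 3226039/3920 - 207 = 2414599/3920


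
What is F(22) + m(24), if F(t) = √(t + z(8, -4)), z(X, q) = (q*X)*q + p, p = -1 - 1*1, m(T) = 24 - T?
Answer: 2*√37 ≈ 12.166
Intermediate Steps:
p = -2 (p = -1 - 1 = -2)
z(X, q) = -2 + X*q² (z(X, q) = (q*X)*q - 2 = (X*q)*q - 2 = X*q² - 2 = -2 + X*q²)
F(t) = √(126 + t) (F(t) = √(t + (-2 + 8*(-4)²)) = √(t + (-2 + 8*16)) = √(t + (-2 + 128)) = √(t + 126) = √(126 + t))
F(22) + m(24) = √(126 + 22) + (24 - 1*24) = √148 + (24 - 24) = 2*√37 + 0 = 2*√37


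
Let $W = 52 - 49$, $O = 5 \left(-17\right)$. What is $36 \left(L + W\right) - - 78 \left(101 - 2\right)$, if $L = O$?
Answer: $4770$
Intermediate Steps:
$O = -85$
$L = -85$
$W = 3$ ($W = 52 - 49 = 3$)
$36 \left(L + W\right) - - 78 \left(101 - 2\right) = 36 \left(-85 + 3\right) - - 78 \left(101 - 2\right) = 36 \left(-82\right) - \left(-78\right) 99 = -2952 - -7722 = -2952 + 7722 = 4770$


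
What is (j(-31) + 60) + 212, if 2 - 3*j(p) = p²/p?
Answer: 283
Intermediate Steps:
j(p) = ⅔ - p/3 (j(p) = ⅔ - p²/(3*p) = ⅔ - p/3)
(j(-31) + 60) + 212 = ((⅔ - ⅓*(-31)) + 60) + 212 = ((⅔ + 31/3) + 60) + 212 = (11 + 60) + 212 = 71 + 212 = 283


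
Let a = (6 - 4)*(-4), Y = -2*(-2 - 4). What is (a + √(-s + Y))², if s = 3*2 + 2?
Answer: 36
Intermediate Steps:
s = 8 (s = 6 + 2 = 8)
Y = 12 (Y = -2*(-6) = 12)
a = -8 (a = 2*(-4) = -8)
(a + √(-s + Y))² = (-8 + √(-1*8 + 12))² = (-8 + √(-8 + 12))² = (-8 + √4)² = (-8 + 2)² = (-6)² = 36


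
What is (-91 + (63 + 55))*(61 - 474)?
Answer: -11151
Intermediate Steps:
(-91 + (63 + 55))*(61 - 474) = (-91 + 118)*(-413) = 27*(-413) = -11151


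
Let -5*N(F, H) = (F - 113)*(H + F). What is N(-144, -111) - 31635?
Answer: -44742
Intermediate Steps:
N(F, H) = -(-113 + F)*(F + H)/5 (N(F, H) = -(F - 113)*(H + F)/5 = -(-113 + F)*(F + H)/5)
N(-144, -111) - 31635 = (-1/5*(-144)**2 + (113/5)*(-144) + (113/5)*(-111) - 1/5*(-144)*(-111)) - 31635 = (-1/5*20736 - 16272/5 - 12543/5 - 15984/5) - 31635 = (-20736/5 - 16272/5 - 12543/5 - 15984/5) - 31635 = -13107 - 31635 = -44742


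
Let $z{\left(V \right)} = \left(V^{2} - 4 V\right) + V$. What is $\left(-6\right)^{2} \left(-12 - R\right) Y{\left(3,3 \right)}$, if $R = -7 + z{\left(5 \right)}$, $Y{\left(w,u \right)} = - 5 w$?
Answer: $8100$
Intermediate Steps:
$z{\left(V \right)} = V^{2} - 3 V$
$R = 3$ ($R = -7 + 5 \left(-3 + 5\right) = -7 + 5 \cdot 2 = -7 + 10 = 3$)
$\left(-6\right)^{2} \left(-12 - R\right) Y{\left(3,3 \right)} = \left(-6\right)^{2} \left(-12 - 3\right) \left(\left(-5\right) 3\right) = 36 \left(-12 - 3\right) \left(-15\right) = 36 \left(-15\right) \left(-15\right) = \left(-540\right) \left(-15\right) = 8100$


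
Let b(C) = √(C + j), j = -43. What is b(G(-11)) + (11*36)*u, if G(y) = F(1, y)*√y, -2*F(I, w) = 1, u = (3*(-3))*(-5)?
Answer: 17820 + √(-172 - 2*I*√11)/2 ≈ 17820.0 - 6.5587*I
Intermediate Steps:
u = 45 (u = -9*(-5) = 45)
F(I, w) = -½ (F(I, w) = -½*1 = -½)
G(y) = -√y/2
b(C) = √(-43 + C) (b(C) = √(C - 43) = √(-43 + C))
b(G(-11)) + (11*36)*u = √(-43 - I*√11/2) + (11*36)*45 = √(-43 - I*√11/2) + 396*45 = √(-43 - I*√11/2) + 17820 = 17820 + √(-43 - I*√11/2)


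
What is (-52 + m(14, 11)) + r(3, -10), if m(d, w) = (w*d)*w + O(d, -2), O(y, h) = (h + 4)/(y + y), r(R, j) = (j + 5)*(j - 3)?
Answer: 23899/14 ≈ 1707.1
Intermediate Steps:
r(R, j) = (-3 + j)*(5 + j) (r(R, j) = (5 + j)*(-3 + j) = (-3 + j)*(5 + j))
O(y, h) = (4 + h)/(2*y) (O(y, h) = (4 + h)/((2*y)) = (4 + h)*(1/(2*y)) = (4 + h)/(2*y))
m(d, w) = 1/d + d*w² (m(d, w) = (w*d)*w + (4 - 2)/(2*d) = (d*w)*w + (½)*2/d = d*w² + 1/d = 1/d + d*w²)
(-52 + m(14, 11)) + r(3, -10) = (-52 + (1/14 + 14*11²)) + (-15 + (-10)² + 2*(-10)) = (-52 + (1/14 + 14*121)) + (-15 + 100 - 20) = (-52 + (1/14 + 1694)) + 65 = (-52 + 23717/14) + 65 = 22989/14 + 65 = 23899/14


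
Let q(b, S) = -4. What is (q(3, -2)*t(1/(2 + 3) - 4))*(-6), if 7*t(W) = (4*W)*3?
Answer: -5472/35 ≈ -156.34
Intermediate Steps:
t(W) = 12*W/7 (t(W) = ((4*W)*3)/7 = (12*W)/7 = 12*W/7)
(q(3, -2)*t(1/(2 + 3) - 4))*(-6) = -48*(1/(2 + 3) - 4)/7*(-6) = -48*(1/5 - 4)/7*(-6) = -48*(-19)/(7*5)*(-6) = -4*(-228/35)*(-6) = (912/35)*(-6) = -5472/35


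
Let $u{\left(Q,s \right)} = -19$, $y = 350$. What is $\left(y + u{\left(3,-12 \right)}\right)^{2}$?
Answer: $109561$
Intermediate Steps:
$\left(y + u{\left(3,-12 \right)}\right)^{2} = \left(350 - 19\right)^{2} = 331^{2} = 109561$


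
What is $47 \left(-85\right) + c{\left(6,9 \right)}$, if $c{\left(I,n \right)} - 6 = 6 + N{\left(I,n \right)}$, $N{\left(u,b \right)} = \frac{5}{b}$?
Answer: $- \frac{35842}{9} \approx -3982.4$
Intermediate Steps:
$c{\left(I,n \right)} = 12 + \frac{5}{n}$ ($c{\left(I,n \right)} = 6 + \left(6 + \frac{5}{n}\right) = 12 + \frac{5}{n}$)
$47 \left(-85\right) + c{\left(6,9 \right)} = 47 \left(-85\right) + \left(12 + \frac{5}{9}\right) = -3995 + \left(12 + 5 \cdot \frac{1}{9}\right) = -3995 + \left(12 + \frac{5}{9}\right) = -3995 + \frac{113}{9} = - \frac{35842}{9}$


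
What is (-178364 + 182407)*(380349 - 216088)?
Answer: 664107223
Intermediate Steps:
(-178364 + 182407)*(380349 - 216088) = 4043*164261 = 664107223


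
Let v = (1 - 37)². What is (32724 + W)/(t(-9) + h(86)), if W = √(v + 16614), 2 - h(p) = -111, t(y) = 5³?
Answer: 16362/119 + 3*√1990/238 ≈ 138.06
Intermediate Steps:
t(y) = 125
h(p) = 113 (h(p) = 2 - 1*(-111) = 2 + 111 = 113)
v = 1296 (v = (-36)² = 1296)
W = 3*√1990 (W = √(1296 + 16614) = √17910 = 3*√1990 ≈ 133.83)
(32724 + W)/(t(-9) + h(86)) = (32724 + 3*√1990)/(125 + 113) = (32724 + 3*√1990)/238 = (32724 + 3*√1990)*(1/238) = 16362/119 + 3*√1990/238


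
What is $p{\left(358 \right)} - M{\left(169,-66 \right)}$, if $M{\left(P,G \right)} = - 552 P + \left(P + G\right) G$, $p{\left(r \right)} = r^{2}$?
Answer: $228250$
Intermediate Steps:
$M{\left(P,G \right)} = - 552 P + G \left(G + P\right)$ ($M{\left(P,G \right)} = - 552 P + \left(G + P\right) G = - 552 P + G \left(G + P\right)$)
$p{\left(358 \right)} - M{\left(169,-66 \right)} = 358^{2} - \left(\left(-66\right)^{2} - 93288 - 11154\right) = 128164 - \left(4356 - 93288 - 11154\right) = 128164 - -100086 = 128164 + 100086 = 228250$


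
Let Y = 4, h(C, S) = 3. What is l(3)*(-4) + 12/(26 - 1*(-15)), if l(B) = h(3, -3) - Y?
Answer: 176/41 ≈ 4.2927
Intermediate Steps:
l(B) = -1 (l(B) = 3 - 1*4 = 3 - 4 = -1)
l(3)*(-4) + 12/(26 - 1*(-15)) = -1*(-4) + 12/(26 - 1*(-15)) = 4 + 12/(26 + 15) = 4 + 12/41 = 176/41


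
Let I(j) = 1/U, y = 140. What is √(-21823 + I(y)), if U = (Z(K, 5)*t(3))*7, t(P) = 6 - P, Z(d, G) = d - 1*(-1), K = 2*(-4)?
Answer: I*√9623946/21 ≈ 147.73*I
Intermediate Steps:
K = -8
Z(d, G) = 1 + d (Z(d, G) = d + 1 = 1 + d)
U = -147 (U = ((1 - 8)*(6 - 1*3))*7 = -7*(6 - 3)*7 = -7*3*7 = -21*7 = -147)
I(j) = -1/147 (I(j) = 1/(-147) = -1/147)
√(-21823 + I(y)) = √(-21823 - 1/147) = √(-3207982/147) = I*√9623946/21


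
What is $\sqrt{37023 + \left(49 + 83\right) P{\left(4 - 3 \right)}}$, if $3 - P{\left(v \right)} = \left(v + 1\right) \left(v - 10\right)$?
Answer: $\sqrt{39795} \approx 199.49$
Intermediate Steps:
$P{\left(v \right)} = 3 - \left(1 + v\right) \left(-10 + v\right)$ ($P{\left(v \right)} = 3 - \left(v + 1\right) \left(v - 10\right) = 3 - \left(1 + v\right) \left(-10 + v\right)$)
$\sqrt{37023 + \left(49 + 83\right) P{\left(4 - 3 \right)}} = \sqrt{37023 + \left(49 + 83\right) \left(13 - \left(4 - 3\right)^{2} + 9 \left(4 - 3\right)\right)} = \sqrt{37023 + 132 \left(13 - 1^{2} + 9 \cdot 1\right)} = \sqrt{37023 + 132 \left(13 - 1 + 9\right)} = \sqrt{37023 + 132 \cdot 21} = \sqrt{37023 + 2772} = \sqrt{39795}$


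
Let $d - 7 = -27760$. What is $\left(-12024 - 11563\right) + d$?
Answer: $-51340$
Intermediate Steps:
$d = -27753$ ($d = 7 - 27760 = -27753$)
$\left(-12024 - 11563\right) + d = \left(-12024 - 11563\right) - 27753 = -23587 - 27753 = -51340$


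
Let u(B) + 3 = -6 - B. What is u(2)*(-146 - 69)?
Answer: 2365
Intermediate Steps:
u(B) = -9 - B (u(B) = -3 + (-6 - B) = -9 - B)
u(2)*(-146 - 69) = (-9 - 1*2)*(-146 - 69) = (-9 - 2)*(-215) = -11*(-215) = 2365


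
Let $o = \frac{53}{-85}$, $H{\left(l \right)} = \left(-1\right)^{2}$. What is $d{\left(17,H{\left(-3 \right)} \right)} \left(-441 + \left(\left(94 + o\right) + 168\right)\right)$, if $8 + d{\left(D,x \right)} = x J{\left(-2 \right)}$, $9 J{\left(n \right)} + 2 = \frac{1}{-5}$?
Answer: $\frac{5664428}{3825} \approx 1480.9$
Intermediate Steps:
$J{\left(n \right)} = - \frac{11}{45}$ ($J{\left(n \right)} = - \frac{2}{9} + \frac{1}{9 \left(-5\right)} = - \frac{2}{9} + \frac{1}{9} \left(- \frac{1}{5}\right) = - \frac{2}{9} - \frac{1}{45} = - \frac{11}{45}$)
$H{\left(l \right)} = 1$
$o = - \frac{53}{85}$ ($o = 53 \left(- \frac{1}{85}\right) = - \frac{53}{85} \approx -0.62353$)
$d{\left(D,x \right)} = -8 - \frac{11 x}{45}$ ($d{\left(D,x \right)} = -8 + x \left(- \frac{11}{45}\right) = -8 - \frac{11 x}{45}$)
$d{\left(17,H{\left(-3 \right)} \right)} \left(-441 + \left(\left(94 + o\right) + 168\right)\right) = \left(-8 - \frac{11}{45}\right) \left(-441 + \left(\left(94 - \frac{53}{85}\right) + 168\right)\right) = \left(-8 - \frac{11}{45}\right) \left(-441 + \left(\frac{7937}{85} + 168\right)\right) = - \frac{371 \left(-441 + \frac{22217}{85}\right)}{45} = \left(- \frac{371}{45}\right) \left(- \frac{15268}{85}\right) = \frac{5664428}{3825}$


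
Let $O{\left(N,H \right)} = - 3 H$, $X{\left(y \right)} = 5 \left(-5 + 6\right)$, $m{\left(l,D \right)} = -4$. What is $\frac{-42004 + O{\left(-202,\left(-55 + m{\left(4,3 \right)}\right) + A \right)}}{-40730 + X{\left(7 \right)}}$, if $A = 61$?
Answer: $\frac{8402}{8145} \approx 1.0316$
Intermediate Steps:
$X{\left(y \right)} = 5$ ($X{\left(y \right)} = 5 \cdot 1 = 5$)
$\frac{-42004 + O{\left(-202,\left(-55 + m{\left(4,3 \right)}\right) + A \right)}}{-40730 + X{\left(7 \right)}} = \frac{-42004 - 3 \left(\left(-55 - 4\right) + 61\right)}{-40730 + 5} = \frac{-42004 - 3 \left(-59 + 61\right)}{-40725} = \left(-42004 - 6\right) \left(- \frac{1}{40725}\right) = \left(-42010\right) \left(- \frac{1}{40725}\right) = \frac{8402}{8145}$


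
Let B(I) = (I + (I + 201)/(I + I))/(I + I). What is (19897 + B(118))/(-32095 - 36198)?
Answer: -1108211479/3803646928 ≈ -0.29136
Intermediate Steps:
B(I) = (I + (201 + I)/(2*I))/(2*I) (B(I) = (I + (201 + I)/((2*I)))/((2*I)) = (I + (201 + I)*(1/(2*I)))*(1/(2*I)) = (I + (201 + I)/(2*I))*(1/(2*I)) = (I + (201 + I)/(2*I))/(2*I))
(19897 + B(118))/(-32095 - 36198) = (19897 + (1/4)*(201 + 118 + 2*118**2)/118**2)/(-32095 - 36198) = (19897 + (1/4)*(1/13924)*(201 + 118 + 2*13924))/(-68293) = (19897 + (1/4)*(1/13924)*(201 + 118 + 27848))*(-1/68293) = (19897 + (1/4)*(1/13924)*28167)*(-1/68293) = (19897 + 28167/55696)*(-1/68293) = (1108211479/55696)*(-1/68293) = -1108211479/3803646928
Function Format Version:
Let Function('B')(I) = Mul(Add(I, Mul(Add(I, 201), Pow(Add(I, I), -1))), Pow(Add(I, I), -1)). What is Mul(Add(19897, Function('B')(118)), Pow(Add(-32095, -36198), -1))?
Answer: Rational(-1108211479, 3803646928) ≈ -0.29136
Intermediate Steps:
Function('B')(I) = Mul(Rational(1, 2), Pow(I, -1), Add(I, Mul(Rational(1, 2), Pow(I, -1), Add(201, I)))) (Function('B')(I) = Mul(Add(I, Mul(Add(201, I), Pow(Mul(2, I), -1))), Pow(Mul(2, I), -1)) = Mul(Add(I, Mul(Add(201, I), Mul(Rational(1, 2), Pow(I, -1)))), Mul(Rational(1, 2), Pow(I, -1))) = Mul(Add(I, Mul(Rational(1, 2), Pow(I, -1), Add(201, I))), Mul(Rational(1, 2), Pow(I, -1))) = Mul(Rational(1, 2), Pow(I, -1), Add(I, Mul(Rational(1, 2), Pow(I, -1), Add(201, I)))))
Mul(Add(19897, Function('B')(118)), Pow(Add(-32095, -36198), -1)) = Mul(Add(19897, Mul(Rational(1, 4), Pow(118, -2), Add(201, 118, Mul(2, Pow(118, 2))))), Pow(Add(-32095, -36198), -1)) = Mul(Add(19897, Mul(Rational(1, 4), Rational(1, 13924), Add(201, 118, Mul(2, 13924)))), Pow(-68293, -1)) = Mul(Add(19897, Mul(Rational(1, 4), Rational(1, 13924), Add(201, 118, 27848))), Rational(-1, 68293)) = Mul(Add(19897, Mul(Rational(1, 4), Rational(1, 13924), 28167)), Rational(-1, 68293)) = Mul(Add(19897, Rational(28167, 55696)), Rational(-1, 68293)) = Mul(Rational(1108211479, 55696), Rational(-1, 68293)) = Rational(-1108211479, 3803646928)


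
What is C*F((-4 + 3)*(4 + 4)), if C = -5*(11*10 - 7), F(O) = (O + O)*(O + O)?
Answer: -131840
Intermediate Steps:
F(O) = 4*O² (F(O) = (2*O)*(2*O) = 4*O²)
C = -515 (C = -5*(110 - 7) = -5*103 = -515)
C*F((-4 + 3)*(4 + 4)) = -2060*((-4 + 3)*(4 + 4))² = -2060*(-1*8)² = -2060*(-8)² = -2060*64 = -515*256 = -131840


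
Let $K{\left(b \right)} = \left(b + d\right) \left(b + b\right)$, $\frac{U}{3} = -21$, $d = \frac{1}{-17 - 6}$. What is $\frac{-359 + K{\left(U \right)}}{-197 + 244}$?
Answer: $\frac{174443}{1081} \approx 161.37$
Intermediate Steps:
$d = - \frac{1}{23}$ ($d = \frac{1}{-23} = - \frac{1}{23} \approx -0.043478$)
$U = -63$ ($U = 3 \left(-21\right) = -63$)
$K{\left(b \right)} = 2 b \left(- \frac{1}{23} + b\right)$ ($K{\left(b \right)} = \left(b - \frac{1}{23}\right) \left(b + b\right) = \left(- \frac{1}{23} + b\right) 2 b = 2 b \left(- \frac{1}{23} + b\right)$)
$\frac{-359 + K{\left(U \right)}}{-197 + 244} = \frac{-359 + \frac{2}{23} \left(-63\right) \left(-1 + 23 \left(-63\right)\right)}{-197 + 244} = \frac{-359 + \frac{2}{23} \left(-63\right) \left(-1 - 1449\right)}{47} = \left(-359 + \frac{2}{23} \left(-63\right) \left(-1450\right)\right) \frac{1}{47} = \left(-359 + \frac{182700}{23}\right) \frac{1}{47} = \frac{174443}{23} \cdot \frac{1}{47} = \frac{174443}{1081}$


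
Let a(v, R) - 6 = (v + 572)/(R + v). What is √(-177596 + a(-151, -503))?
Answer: I*√75958359774/654 ≈ 421.42*I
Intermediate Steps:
a(v, R) = 6 + (572 + v)/(R + v) (a(v, R) = 6 + (v + 572)/(R + v) = 6 + (572 + v)/(R + v))
√(-177596 + a(-151, -503)) = √(-177596 + (572 + 6*(-503) + 7*(-151))/(-503 - 151)) = √(-177596 + (572 - 3018 - 1057)/(-654)) = √(-177596 - 1/654*(-3503)) = √(-177596 + 3503/654) = √(-116144281/654) = I*√75958359774/654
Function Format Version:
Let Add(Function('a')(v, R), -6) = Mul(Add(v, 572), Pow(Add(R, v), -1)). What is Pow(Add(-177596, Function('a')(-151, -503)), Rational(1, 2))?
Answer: Mul(Rational(1, 654), I, Pow(75958359774, Rational(1, 2))) ≈ Mul(421.42, I)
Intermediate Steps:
Function('a')(v, R) = Add(6, Mul(Pow(Add(R, v), -1), Add(572, v))) (Function('a')(v, R) = Add(6, Mul(Add(v, 572), Pow(Add(R, v), -1))) = Add(6, Mul(Add(572, v), Pow(Add(R, v), -1))) = Add(6, Mul(Pow(Add(R, v), -1), Add(572, v))))
Pow(Add(-177596, Function('a')(-151, -503)), Rational(1, 2)) = Pow(Add(-177596, Mul(Pow(Add(-503, -151), -1), Add(572, Mul(6, -503), Mul(7, -151)))), Rational(1, 2)) = Pow(Add(-177596, Mul(Pow(-654, -1), Add(572, -3018, -1057))), Rational(1, 2)) = Pow(Add(-177596, Mul(Rational(-1, 654), -3503)), Rational(1, 2)) = Pow(Add(-177596, Rational(3503, 654)), Rational(1, 2)) = Pow(Rational(-116144281, 654), Rational(1, 2)) = Mul(Rational(1, 654), I, Pow(75958359774, Rational(1, 2)))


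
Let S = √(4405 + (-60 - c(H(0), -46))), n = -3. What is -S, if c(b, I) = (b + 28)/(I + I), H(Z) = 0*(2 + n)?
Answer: -√2298666/23 ≈ -65.919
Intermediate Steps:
H(Z) = 0 (H(Z) = 0*(2 - 3) = 0*(-1) = 0)
c(b, I) = (28 + b)/(2*I) (c(b, I) = (28 + b)/((2*I)) = (28 + b)*(1/(2*I)) = (28 + b)/(2*I))
S = √2298666/23 (S = √(4405 + (-60 - (28 + 0)/(2*(-46)))) = √(4405 + (-60 - (-1)*28/(2*46))) = √(4405 + (-60 - 1*(-7/23))) = √(4405 + (-60 + 7/23)) = √(4405 - 1373/23) = √(99942/23) = √2298666/23 ≈ 65.919)
-S = -√2298666/23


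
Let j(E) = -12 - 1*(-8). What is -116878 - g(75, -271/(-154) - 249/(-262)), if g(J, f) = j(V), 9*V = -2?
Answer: -116874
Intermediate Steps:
V = -2/9 (V = (⅑)*(-2) = -2/9 ≈ -0.22222)
j(E) = -4 (j(E) = -12 + 8 = -4)
g(J, f) = -4
-116878 - g(75, -271/(-154) - 249/(-262)) = -116878 - 1*(-4) = -116878 + 4 = -116874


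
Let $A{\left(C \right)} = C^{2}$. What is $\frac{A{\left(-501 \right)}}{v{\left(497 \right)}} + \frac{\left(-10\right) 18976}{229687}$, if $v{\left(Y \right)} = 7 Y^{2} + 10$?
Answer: $- \frac{270457225793}{397145590151} \approx -0.681$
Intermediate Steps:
$v{\left(Y \right)} = 10 + 7 Y^{2}$
$\frac{A{\left(-501 \right)}}{v{\left(497 \right)}} + \frac{\left(-10\right) 18976}{229687} = \frac{\left(-501\right)^{2}}{10 + 7 \cdot 497^{2}} + \frac{\left(-10\right) 18976}{229687} = \frac{251001}{10 + 7 \cdot 247009} - \frac{189760}{229687} = \frac{251001}{10 + 1729063} - \frac{189760}{229687} = \frac{251001}{1729073} - \frac{189760}{229687} = - \frac{270457225793}{397145590151}$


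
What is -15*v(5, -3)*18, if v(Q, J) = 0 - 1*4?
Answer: 1080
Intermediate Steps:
v(Q, J) = -4 (v(Q, J) = 0 - 4 = -4)
-15*v(5, -3)*18 = -15*(-4)*18 = 60*18 = 1080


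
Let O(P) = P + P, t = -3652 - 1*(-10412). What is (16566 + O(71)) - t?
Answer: 9948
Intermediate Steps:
t = 6760 (t = -3652 + 10412 = 6760)
O(P) = 2*P
(16566 + O(71)) - t = (16566 + 2*71) - 1*6760 = (16566 + 142) - 6760 = 16708 - 6760 = 9948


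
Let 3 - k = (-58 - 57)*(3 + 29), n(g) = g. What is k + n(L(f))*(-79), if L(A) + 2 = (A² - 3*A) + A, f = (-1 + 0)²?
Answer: 3920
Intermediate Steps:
f = 1 (f = (-1)² = 1)
L(A) = -2 + A² - 2*A (L(A) = -2 + ((A² - 3*A) + A) = -2 + (A² - 2*A) = -2 + A² - 2*A)
k = 3683 (k = 3 - (-58 - 57)*(3 + 29) = 3 - (-115)*32 = 3 - 1*(-3680) = 3 + 3680 = 3683)
k + n(L(f))*(-79) = 3683 + (-2 + 1² - 2*1)*(-79) = 3683 + (-2 + 1 - 2)*(-79) = 3683 - 3*(-79) = 3683 + 237 = 3920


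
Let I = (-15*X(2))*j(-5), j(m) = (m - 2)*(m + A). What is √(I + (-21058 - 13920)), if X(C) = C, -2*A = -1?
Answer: I*√35923 ≈ 189.53*I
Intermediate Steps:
A = ½ (A = -½*(-1) = ½ ≈ 0.50000)
j(m) = (½ + m)*(-2 + m) (j(m) = (m - 2)*(m + ½) = (-2 + m)*(½ + m) = (½ + m)*(-2 + m))
I = -945 (I = (-15*2)*(-1 + (-5)² - 3/2*(-5)) = -30*(-1 + 25 + 15/2) = -30*63/2 = -945)
√(I + (-21058 - 13920)) = √(-945 + (-21058 - 13920)) = √(-945 - 34978) = √(-35923) = I*√35923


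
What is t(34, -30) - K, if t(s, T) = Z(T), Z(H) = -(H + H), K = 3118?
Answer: -3058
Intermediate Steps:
Z(H) = -2*H
t(s, T) = -2*T
t(34, -30) - K = -2*(-30) - 1*3118 = 60 - 3118 = -3058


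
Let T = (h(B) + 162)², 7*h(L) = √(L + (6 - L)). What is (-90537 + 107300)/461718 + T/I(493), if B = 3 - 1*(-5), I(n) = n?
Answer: 594156746507/11153721726 + 324*√6/3451 ≈ 53.500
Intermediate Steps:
B = 8 (B = 3 + 5 = 8)
h(L) = √6/7 (h(L) = √(L + (6 - L))/7 = √6/7)
T = (162 + √6/7)² (T = (√6/7 + 162)² = (162 + √6/7)² ≈ 26358.)
(-90537 + 107300)/461718 + T/I(493) = (-90537 + 107300)/461718 + ((1134 + √6)²/49)/493 = 16763*(1/461718) + ((1134 + √6)²/49)*(1/493) = 16763/461718 + (1134 + √6)²/24157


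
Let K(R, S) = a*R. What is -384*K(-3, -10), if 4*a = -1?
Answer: -288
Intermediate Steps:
a = -¼ (a = (¼)*(-1) = -¼ ≈ -0.25000)
K(R, S) = -R/4
-384*K(-3, -10) = -(-96)*(-3) = -384*¾ = -288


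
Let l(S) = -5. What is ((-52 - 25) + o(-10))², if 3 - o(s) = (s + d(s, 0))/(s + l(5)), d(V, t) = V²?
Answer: 4624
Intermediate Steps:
o(s) = 3 - (s + s²)/(-5 + s) (o(s) = 3 - (s + s²)/(s - 5) = 3 - (s + s²)/(-5 + s))
((-52 - 25) + o(-10))² = ((-52 - 25) + (-15 - 1*(-10)² + 2*(-10))/(-5 - 10))² = (-77 + (-15 - 1*100 - 20)/(-15))² = (-77 - (-15 - 100 - 20)/15)² = (-77 - 1/15*(-135))² = (-77 + 9)² = (-68)² = 4624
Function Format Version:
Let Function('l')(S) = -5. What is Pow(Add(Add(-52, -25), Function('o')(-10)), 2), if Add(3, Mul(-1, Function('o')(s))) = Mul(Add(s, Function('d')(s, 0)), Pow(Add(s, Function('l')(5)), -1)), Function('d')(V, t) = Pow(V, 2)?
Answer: 4624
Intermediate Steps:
Function('o')(s) = Add(3, Mul(-1, Pow(Add(-5, s), -1), Add(s, Pow(s, 2)))) (Function('o')(s) = Add(3, Mul(-1, Mul(Add(s, Pow(s, 2)), Pow(Add(s, -5), -1)))) = Add(3, Mul(-1, Mul(Add(s, Pow(s, 2)), Pow(Add(-5, s), -1)))) = Add(3, Mul(-1, Mul(Pow(Add(-5, s), -1), Add(s, Pow(s, 2))))) = Add(3, Mul(-1, Pow(Add(-5, s), -1), Add(s, Pow(s, 2)))))
Pow(Add(Add(-52, -25), Function('o')(-10)), 2) = Pow(Add(Add(-52, -25), Mul(Pow(Add(-5, -10), -1), Add(-15, Mul(-1, Pow(-10, 2)), Mul(2, -10)))), 2) = Pow(Add(-77, Mul(Pow(-15, -1), Add(-15, Mul(-1, 100), -20))), 2) = Pow(Add(-77, Mul(Rational(-1, 15), Add(-15, -100, -20))), 2) = Pow(Add(-77, Mul(Rational(-1, 15), -135)), 2) = Pow(Add(-77, 9), 2) = Pow(-68, 2) = 4624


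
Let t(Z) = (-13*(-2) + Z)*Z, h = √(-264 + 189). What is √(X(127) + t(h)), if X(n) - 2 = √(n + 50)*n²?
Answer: √(-73 + 16129*√177 + 130*I*√3) ≈ 463.15 + 0.243*I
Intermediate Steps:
h = 5*I*√3 (h = √(-75) = 5*I*√3 ≈ 8.6602*I)
X(n) = 2 + n²*√(50 + n) (X(n) = 2 + √(n + 50)*n² = 2 + √(50 + n)*n² = 2 + n²*√(50 + n))
t(Z) = Z*(26 + Z) (t(Z) = (26 + Z)*Z = Z*(26 + Z))
√(X(127) + t(h)) = √((2 + 127²*√(50 + 127)) + (5*I*√3)*(26 + 5*I*√3)) = √((2 + 16129*√177) + 5*I*√3*(26 + 5*I*√3)) = √(2 + 16129*√177 + 5*I*√3*(26 + 5*I*√3))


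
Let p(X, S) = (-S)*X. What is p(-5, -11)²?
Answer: 3025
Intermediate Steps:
p(X, S) = -S*X
p(-5, -11)² = (-1*(-11)*(-5))² = (-55)² = 3025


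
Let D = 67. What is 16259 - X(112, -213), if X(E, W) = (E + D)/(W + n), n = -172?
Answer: 6259894/385 ≈ 16259.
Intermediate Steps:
X(E, W) = (67 + E)/(-172 + W) (X(E, W) = (E + 67)/(W - 172) = (67 + E)/(-172 + W))
16259 - X(112, -213) = 16259 - (67 + 112)/(-172 - 213) = 16259 - 179/(-385) = 16259 - (-1)*179/385 = 16259 - 1*(-179/385) = 16259 + 179/385 = 6259894/385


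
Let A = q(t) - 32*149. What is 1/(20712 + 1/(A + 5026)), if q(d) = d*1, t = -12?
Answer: 246/5095153 ≈ 4.8281e-5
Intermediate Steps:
q(d) = d
A = -4780 (A = -12 - 32*149 = -12 - 4768 = -4780)
1/(20712 + 1/(A + 5026)) = 1/(20712 + 1/(-4780 + 5026)) = 1/(20712 + 1/246) = 1/(5095153/246) = 246/5095153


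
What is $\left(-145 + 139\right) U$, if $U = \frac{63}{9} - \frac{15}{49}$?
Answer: $- \frac{1968}{49} \approx -40.163$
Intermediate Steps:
$U = \frac{328}{49}$ ($U = 63 \cdot \frac{1}{9} - \frac{15}{49} = 7 - \frac{15}{49} = \frac{328}{49} \approx 6.6939$)
$\left(-145 + 139\right) U = \left(-145 + 139\right) \frac{328}{49} = \left(-6\right) \frac{328}{49} = - \frac{1968}{49}$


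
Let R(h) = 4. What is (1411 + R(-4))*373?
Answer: 527795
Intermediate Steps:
(1411 + R(-4))*373 = (1411 + 4)*373 = 1415*373 = 527795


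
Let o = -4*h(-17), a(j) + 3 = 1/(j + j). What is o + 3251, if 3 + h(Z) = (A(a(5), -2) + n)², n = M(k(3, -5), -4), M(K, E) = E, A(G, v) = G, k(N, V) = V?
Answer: 76814/25 ≈ 3072.6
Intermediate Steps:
a(j) = -3 + 1/(2*j) (a(j) = -3 + 1/(j + j) = -3 + 1/(2*j))
n = -4
h(Z) = 4461/100 (h(Z) = -3 + ((-3 + (½)/5) - 4)² = -3 + ((-3 + (½)*(⅕)) - 4)² = -3 + ((-3 + ⅒) - 4)² = -3 + (-29/10 - 4)² = -3 + (-69/10)² = -3 + 4761/100 = 4461/100)
o = -4461/25 (o = -4*4461/100 = -4461/25 ≈ -178.44)
o + 3251 = -4461/25 + 3251 = 76814/25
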